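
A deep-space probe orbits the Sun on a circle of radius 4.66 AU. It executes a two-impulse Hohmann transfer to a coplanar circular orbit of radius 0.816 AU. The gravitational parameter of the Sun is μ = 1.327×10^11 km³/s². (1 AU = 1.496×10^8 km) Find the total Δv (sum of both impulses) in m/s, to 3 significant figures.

Δv = 16300 m/s

In km: r₁ = 4.66 × 1.496×10^8 = 6.97136×10^8 km; r₂ = 0.816 × 1.496×10^8 = 1.220736×10^8 km.
Semi-major axis of the transfer orbit: a_t = (6.97136×10^8 + 1.220736×10^8)/2 = 4.096048×10^8 km.
At r₁ the circular-orbit speed is v₁ = √(μ/r₁) = 13.7967 km/s.
Transfer-orbit speed at r₁ (vis-viva equation): v_a = √[μ(2/r₁ − 1/a_t)] = 7.53191 km/s.
First burn Δv₁ = |v_a − v₁| = 6.2648 km/s.
Circular speed at r₂: v₂ = √(μ/r₂) = 32.970 km/s.
Transfer-orbit speed at r₂: v_p = √[μ(2/r₂ − 1/a_t)] = 43.013 km/s.
Second burn Δv₂ = |v₂ − v_p| = 10.043 km/s.
Total Δv = Δv₁ + Δv₂ = 16.31 km/s.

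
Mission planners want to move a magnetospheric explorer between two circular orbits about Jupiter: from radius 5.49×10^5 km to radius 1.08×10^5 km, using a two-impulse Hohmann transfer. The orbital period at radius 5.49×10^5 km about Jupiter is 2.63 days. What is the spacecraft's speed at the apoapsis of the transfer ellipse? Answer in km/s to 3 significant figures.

v = 8.70 km/s

From Kepler's third law T² = 4π²r³/μ at r = 5.49×10^5 km, T = 2.63 days = 2.63 × 86400 s = 2.27232×10^5 s: μ = 4π²r³/T² = 1.26514×10^8 km³/s².
The Hohmann ellipse has a_t = (r₁ + r₂)/2 = 3.285×10^5 km.
The apoapsis of the transfer ellipse is at r = 5.490×10^5 km.
Applying v² = μ(2/r − 1/a_t): v = 8.704 km/s.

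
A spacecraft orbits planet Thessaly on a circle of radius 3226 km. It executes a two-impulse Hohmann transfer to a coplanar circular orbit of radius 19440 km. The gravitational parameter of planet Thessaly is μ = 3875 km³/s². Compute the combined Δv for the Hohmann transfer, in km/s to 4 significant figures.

Transfer-ellipse semi-major axis a_t = (r₁ + r₂)/2 = (3226 + 19440)/2 = 11333 km.
Circular speed at r₁: v₁ = √(μ/r₁) = √(3875/3226) = 1.0960 km/s.
On the transfer ellipse at r₁, vis-viva equation gives v_p = √[μ(2/r₁ − 1/a_t)] = 1.4354 km/s.
First burn Δv₁ = |v_p − v₁| = 0.3394 km/s.
At r₂, v₂ = √(μ/r₂) = 0.4465 km/s.
Transfer-orbit speed at r₂: v_a = √[μ(2/r₂ − 1/a_t)] = 0.2382 km/s.
Second burn Δv₂ = |v₂ − v_a| = 0.2083 km/s.
Δv = Δv₁ + Δv₂ = 0.3394 + 0.2083 = 0.5477 km/s.

Δv = 0.5477 km/s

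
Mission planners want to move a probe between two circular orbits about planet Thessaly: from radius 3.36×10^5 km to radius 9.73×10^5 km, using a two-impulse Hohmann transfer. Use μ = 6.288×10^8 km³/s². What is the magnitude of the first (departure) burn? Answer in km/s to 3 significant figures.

Transfer-ellipse semi-major axis a_t = (r₁ + r₂)/2 = (3.360×10^5 + 9.730×10^5)/2 = 6.545×10^5 km.
On the circular orbit at r = 3.360×10^5 km, v_c = √(μ/r) = 43.260 km/s.
Vis-viva on the transfer ellipse at r = 3.360×10^5 km gives v_t = √[μ(2/r − 1/a_t)] = 52.746 km/s.
Δv₁ = |v_t − v_c| = |52.746 − 43.260| = 9.486 km/s.

Δv₁ = 9.49 km/s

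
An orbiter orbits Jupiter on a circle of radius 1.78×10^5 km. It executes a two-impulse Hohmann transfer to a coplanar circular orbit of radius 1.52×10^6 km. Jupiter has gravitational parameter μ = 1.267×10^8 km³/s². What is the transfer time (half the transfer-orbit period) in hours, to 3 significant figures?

Transfer-ellipse semi-major axis a_t = (r₁ + r₂)/2 = (1.780×10^5 + 1.520×10^6)/2 = 8.490×10^5 km.
Transfer time t = π√(a_t³/μ) = π√((8.490×10^5)³ / 1.267×10^8) = 2.183×10^5 s.
Converting: 2.183×10^5 s ÷ 3600 s/hour = 60.6 hours.

t = 60.6 hours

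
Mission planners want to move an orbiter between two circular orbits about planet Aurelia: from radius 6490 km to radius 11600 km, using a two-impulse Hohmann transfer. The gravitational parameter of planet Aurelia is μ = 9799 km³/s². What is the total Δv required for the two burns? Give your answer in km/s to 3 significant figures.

Δv = 0.303 km/s

The Hohmann ellipse has a_t = (r₁ + r₂)/2 = 9045 km.
Circular speed at r₁: v₁ = √(μ/r₁) = √(9799/6490) = 1.22876 km/s.
Transfer-orbit speed at r₁ (v² = μ(2/r − 1/a)): v_p = √[μ(2/r₁ − 1/a_t)] = 1.39153 km/s.
First burn Δv₁ = |v_p − v₁| = 0.16277 km/s.
Circular speed at r₂: v₂ = √(μ/r₂) = 0.91910 km/s.
Transfer-orbit speed at r₂: v_a = √[μ(2/r₂ − 1/a_t)] = 0.77854 km/s.
Second burn Δv₂ = |v₂ − v_a| = 0.14056 km/s.
Total Δv = Δv₁ + Δv₂ = 0.3033 km/s.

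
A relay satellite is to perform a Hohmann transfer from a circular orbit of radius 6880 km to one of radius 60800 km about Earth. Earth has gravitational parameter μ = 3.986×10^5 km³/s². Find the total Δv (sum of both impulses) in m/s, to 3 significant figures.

Δv = 4000 m/s

Semi-major axis of the transfer orbit: a_t = (6880 + 60800)/2 = 33840 km.
At r₁ the circular-orbit speed is v₁ = √(μ/r₁) = 7.6116 km/s.
Transfer-orbit speed at r₁ (vis-viva): v_p = √[μ(2/r₁ − 1/a_t)] = 10.203 km/s.
First burn Δv₁ = |v_p − v₁| = 2.591 km/s.
Circular speed at r₂: v₂ = √(μ/r₂) = 2.5605 km/s.
Transfer-orbit speed at r₂: v_a = √[μ(2/r₂ − 1/a_t)] = 1.1545 km/s.
Second burn Δv₂ = |v₂ − v_a| = 1.406 km/s.
Total Δv = Δv₁ + Δv₂ = 3.997 km/s.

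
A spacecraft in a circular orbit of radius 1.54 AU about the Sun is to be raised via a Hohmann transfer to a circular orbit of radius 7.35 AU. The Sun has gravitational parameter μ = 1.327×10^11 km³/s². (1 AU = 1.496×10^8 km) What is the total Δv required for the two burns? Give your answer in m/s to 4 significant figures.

In km: r₁ = 1.54 × 1.496×10^8 = 2.30384×10^8 km; r₂ = 7.35 × 1.496×10^8 = 1.09956×10^9 km.
Semi-major axis of the transfer orbit: a_t = (2.30384×10^8 + 1.09956×10^9)/2 = 6.64972×10^8 km.
At r₁ the circular-orbit speed is v₁ = √(μ/r₁) = 24.000 km/s.
Transfer-orbit speed at r₁ (vis-viva): v_p = √[μ(2/r₁ − 1/a_t)] = 30.862 km/s.
First burn Δv₁ = |v_p − v₁| = 6.862 km/s.
Circular speed at r₂: v₂ = √(μ/r₂) = 10.9857 km/s.
Transfer-orbit speed at r₂: v_a = √[μ(2/r₂ − 1/a_t)] = 6.46622 km/s.
Second burn Δv₂ = |v₂ − v_a| = 4.519 km/s.
Δv = Δv₁ + Δv₂ = 6.862 + 4.519 = 11.38 km/s.

Δv = 11380 m/s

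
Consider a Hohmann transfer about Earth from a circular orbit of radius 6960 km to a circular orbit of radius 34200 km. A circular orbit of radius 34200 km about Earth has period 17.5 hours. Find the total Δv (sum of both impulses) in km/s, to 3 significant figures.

Δv = 3.61 km/s

From Kepler's third law T² = 4π²r³/μ at r = 34200 km, T = 17.5 hours = 17.5 × 3600 s = 63000 s: μ = 4π²r³/T² = 3.97884×10^5 km³/s².
The Hohmann ellipse has a_t = (r₁ + r₂)/2 = 20580 km.
Circular speed at r₁: v₁ = √(μ/r₁) = √(3.97884×10^5/6960) = 7.561 km/s.
Transfer-orbit speed at r₁ (vis-viva): v_p = √[μ(2/r₁ − 1/a_t)] = 9.747 km/s.
First burn Δv₁ = |v_p − v₁| = 2.186 km/s.
Circular speed at r₂: v₂ = √(μ/r₂) = 3.411 km/s.
Transfer-orbit speed at r₂: v_a = √[μ(2/r₂ − 1/a_t)] = 1.984 km/s.
Second burn Δv₂ = |v₂ − v_a| = 1.427 km/s.
Δv = Δv₁ + Δv₂ = 2.186 + 1.427 = 3.613 km/s.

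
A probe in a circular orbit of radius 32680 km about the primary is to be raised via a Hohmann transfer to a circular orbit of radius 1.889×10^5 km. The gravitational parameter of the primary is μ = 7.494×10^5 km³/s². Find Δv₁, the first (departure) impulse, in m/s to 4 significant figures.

Δv₁ = 1464 m/s

Transfer-ellipse semi-major axis a_t = (r₁ + r₂)/2 = (32680 + 1.889×10^5)/2 = 1.1079×10^5 km.
Circular speed at r = 32680 km: v_c = √(μ/r) = 4.789 km/s.
Vis-viva on the transfer ellipse at r = 32680 km gives v_t = √[μ(2/r − 1/a_t)] = 6.253 km/s.
Δv₁ = |v_t − v_c| = |6.253 − 4.789| = 1.464 km/s.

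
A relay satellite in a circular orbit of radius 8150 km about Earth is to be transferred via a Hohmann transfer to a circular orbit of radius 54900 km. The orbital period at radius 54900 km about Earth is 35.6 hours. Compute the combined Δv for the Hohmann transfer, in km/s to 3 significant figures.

Δv = 3.56 km/s

From Kepler's third law T² = 4π²r³/μ at r = 54900 km, T = 35.6 hours = 35.6 × 3600 s = 1.2816×10^5 s: μ = 4π²r³/T² = 3.97715×10^5 km³/s².
The Hohmann ellipse has a_t = (r₁ + r₂)/2 = 31525 km.
At r₁ the circular-orbit speed is v₁ = √(μ/r₁) = 6.986 km/s.
Transfer-orbit speed at r₁ (vis-viva equation): v_p = √[μ(2/r₁ − 1/a_t)] = 9.219 km/s.
First burn Δv₁ = |v_p − v₁| = 2.233 km/s.
Circular speed at r₂: v₂ = √(μ/r₂) = 2.692 km/s.
Transfer-orbit speed at r₂: v_a = √[μ(2/r₂ − 1/a_t)] = 1.369 km/s.
Second burn Δv₂ = |v₂ − v_a| = 1.323 km/s.
Total Δv = Δv₁ + Δv₂ = 3.556 km/s.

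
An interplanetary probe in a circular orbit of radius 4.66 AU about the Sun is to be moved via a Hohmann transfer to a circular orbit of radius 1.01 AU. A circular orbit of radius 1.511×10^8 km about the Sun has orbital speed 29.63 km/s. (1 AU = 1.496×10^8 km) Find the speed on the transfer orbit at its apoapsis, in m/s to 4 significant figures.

From the circular-orbit relation v² = μ/r at r = 1.511×10^8 km: μ = v²r = (29.63)² × 1.511×10^8 = 1.32656×10^11 km³/s².
In km: r₁ = 4.66 × 1.496×10^8 = 6.97136×10^8 km; r₂ = 1.01 × 1.496×10^8 = 1.51096×10^8 km.
Transfer-ellipse semi-major axis a_t = (r₁ + r₂)/2 = (6.97136×10^8 + 1.51096×10^8)/2 = 4.24116×10^8 km.
At apoapsis, r = 6.97136×10^8 km.
Vis-viva: v = √[μ(2/r − 1/a_t)] = √[1.32656×10^11 × (2/6.97136×10^8 − 1/4.24116×10^8)] = 8.234 km/s.

v = 8234 m/s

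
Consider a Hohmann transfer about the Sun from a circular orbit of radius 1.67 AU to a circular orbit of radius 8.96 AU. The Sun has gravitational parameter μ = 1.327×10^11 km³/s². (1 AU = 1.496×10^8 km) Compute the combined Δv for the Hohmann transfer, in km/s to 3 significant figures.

Δv = 11.2 km/s

In km: r₁ = 1.67 × 1.496×10^8 = 2.49832×10^8 km; r₂ = 8.96 × 1.496×10^8 = 1.340416×10^9 km.
The Hohmann ellipse has a_t = (r₁ + r₂)/2 = 7.95124×10^8 km.
At r₁ the circular-orbit speed is v₁ = √(μ/r₁) = 23.047 km/s.
On the transfer ellipse at r₁, vis-viva gives v_p = √[μ(2/r₁ − 1/a_t)] = 29.924 km/s.
First burn Δv₁ = |v_p − v₁| = 6.877 km/s.
At r₂, v₂ = √(μ/r₂) = 9.950 km/s.
Transfer-orbit speed at r₂: v_a = √[μ(2/r₂ − 1/a_t)] = 5.577 km/s.
Second burn Δv₂ = |v₂ − v_a| = 4.373 km/s.
Total Δv = Δv₁ + Δv₂ = 11.25 km/s.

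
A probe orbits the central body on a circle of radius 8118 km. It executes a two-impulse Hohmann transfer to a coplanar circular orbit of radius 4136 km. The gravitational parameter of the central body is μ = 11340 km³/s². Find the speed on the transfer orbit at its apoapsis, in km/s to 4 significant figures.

Semi-major axis of the transfer orbit: a_t = (8118 + 4136)/2 = 6127 km.
At apoapsis, r = 8118 km.
From the vis-viva equation, v = √[μ(2/r − 1/a_t)] = 0.9711 km/s.

v = 0.9711 km/s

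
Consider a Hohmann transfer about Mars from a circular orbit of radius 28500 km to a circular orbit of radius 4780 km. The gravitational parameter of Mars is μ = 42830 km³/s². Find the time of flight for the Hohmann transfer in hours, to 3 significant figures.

The Hohmann ellipse has a_t = (r₁ + r₂)/2 = 16640 km.
Transfer time t = π√(a_t³/μ) = π√((16640)³ / 42830) = 32580 s.
Converting: 32580 s ÷ 3600 s/hour = 9.05 hours.

t = 9.05 hours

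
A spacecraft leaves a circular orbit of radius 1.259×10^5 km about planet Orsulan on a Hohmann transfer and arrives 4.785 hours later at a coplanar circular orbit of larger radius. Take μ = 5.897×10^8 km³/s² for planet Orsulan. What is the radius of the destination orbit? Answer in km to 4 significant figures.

r₂ = 3.956×10^5 km

Transfer time t = 4.785 hours = 17226 s, and t = π√(a_t³/μ).
So a_t = (μ t²/π²)^(1/3) = (5.897×10^8 × (17226)² / π²)^(1/3) = 2.6076×10^5 km.
Since a_t = (r₁ + r₂)/2, r₂ = 2a_t − r₁ = 2×2.6076×10^5 − 1.259×10^5 = 3.9562×10^5 km.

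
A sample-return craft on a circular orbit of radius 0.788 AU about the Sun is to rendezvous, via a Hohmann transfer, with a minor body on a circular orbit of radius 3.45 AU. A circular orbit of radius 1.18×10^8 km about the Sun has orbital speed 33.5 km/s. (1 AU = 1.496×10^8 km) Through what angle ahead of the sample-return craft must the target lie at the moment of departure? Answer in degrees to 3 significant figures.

From the circular-orbit relation v² = μ/r at r = 1.18×10^8 km: μ = v²r = (33.5)² × 1.18×10^8 = 1.32426×10^11 km³/s².
In km: r₁ = 0.788 × 1.496×10^8 = 1.178848×10^8 km; r₂ = 3.45 × 1.496×10^8 = 5.1612×10^8 km.
The Hohmann ellipse has a_t = (r₁ + r₂)/2 = 3.170024×10^8 km.
The half-period of the transfer ellipse is t = π√(a_t³/μ) = 4.87257×10^7 s.
Target angular speed ω₂ = √(μ/r₂³) = 3.10356×10^-8 rad/s.
Angle swept by the target during transfer: ω₂·t = 1.5122 rad = 86.64°.
The sample-return craft traverses 180° on the transfer ellipse, so the target must lead by 180° − 86.64° = 93.4°.

φ = 93.4°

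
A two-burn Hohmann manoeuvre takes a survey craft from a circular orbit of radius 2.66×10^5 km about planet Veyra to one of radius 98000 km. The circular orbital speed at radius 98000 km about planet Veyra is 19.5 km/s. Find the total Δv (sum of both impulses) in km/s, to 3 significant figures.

Δv = 7.23 km/s

From the circular-orbit relation v² = μ/r at r = 98000 km: μ = v²r = (19.5)² × 98000 = 3.72645×10^7 km³/s².
The Hohmann ellipse has a_t = (r₁ + r₂)/2 = 1.820×10^5 km.
Circular speed at r₁: v₁ = √(μ/r₁) = √(3.72645×10^7/2.660×10^5) = 11.836 km/s.
Transfer-orbit speed at r₁ (v² = μ(2/r − 1/a)): v_a = √[μ(2/r₁ − 1/a_t)] = 8.6853 km/s.
First burn Δv₁ = |v_a − v₁| = 3.151 km/s.
At r₂, v₂ = √(μ/r₂) = 19.500 km/s.
Transfer-orbit speed at r₂: v_p = √[μ(2/r₂ − 1/a_t)] = 23.574 km/s.
Second burn Δv₂ = |v₂ − v_p| = 4.074 km/s.
Total Δv = Δv₁ + Δv₂ = 7.225 km/s.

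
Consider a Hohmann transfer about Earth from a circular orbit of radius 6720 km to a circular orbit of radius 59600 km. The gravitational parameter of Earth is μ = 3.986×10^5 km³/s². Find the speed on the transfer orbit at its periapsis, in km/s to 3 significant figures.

Semi-major axis of the transfer orbit: a_t = (6720 + 59600)/2 = 33160 km.
The periapsis of the transfer ellipse is at r = 6720 km.
Applying v² = μ(2/r − 1/a_t): v = 10.33 km/s.

v = 10.3 km/s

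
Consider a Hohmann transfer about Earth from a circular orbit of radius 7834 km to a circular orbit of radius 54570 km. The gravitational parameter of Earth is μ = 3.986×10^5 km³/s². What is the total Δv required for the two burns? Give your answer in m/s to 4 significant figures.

The Hohmann ellipse has a_t = (r₁ + r₂)/2 = 31202 km.
Circular speed at r₁: v₁ = √(μ/r₁) = √(3.986×10^5/7834) = 7.1331 km/s.
On the transfer ellipse at r₁, vis-viva gives v_p = √[μ(2/r₁ − 1/a_t)] = 9.4333 km/s.
First burn Δv₁ = |v_p − v₁| = 2.3002 km/s.
At r₂, v₂ = √(μ/r₂) = 2.70266 km/s.
Transfer-orbit speed at r₂: v_a = √[μ(2/r₂ − 1/a_t)] = 1.35423 km/s.
Second burn Δv₂ = |v₂ − v_a| = 1.3484 km/s.
Δv = Δv₁ + Δv₂ = 2.3002 + 1.3484 = 3.649 km/s.

Δv = 3649 m/s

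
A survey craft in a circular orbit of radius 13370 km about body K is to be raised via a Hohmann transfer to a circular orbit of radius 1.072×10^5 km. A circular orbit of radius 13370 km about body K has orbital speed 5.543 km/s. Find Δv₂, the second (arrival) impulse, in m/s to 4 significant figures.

From the circular-orbit relation v² = μ/r at r = 13370 km: μ = v²r = (5.543)² × 13370 = 4.10791×10^5 km³/s².
Transfer-ellipse semi-major axis a_t = (r₁ + r₂)/2 = (13370 + 1.072×10^5)/2 = 60285 km.
Circular speed at r = 1.072×10^5 km: v_c = √(μ/r) = 1.958 km/s.
Vis-viva on the transfer ellipse at r = 1.072×10^5 km gives v_t = √[μ(2/r − 1/a_t)] = 0.9219 km/s.
Δv₂ = |v_t − v_c| = |0.9219 − 1.958| = 1.036 km/s.

Δv₂ = 1036 m/s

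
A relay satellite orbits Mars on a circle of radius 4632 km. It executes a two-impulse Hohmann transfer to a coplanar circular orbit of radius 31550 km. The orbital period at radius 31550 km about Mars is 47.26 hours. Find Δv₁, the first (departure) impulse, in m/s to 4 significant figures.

From Kepler's third law T² = 4π²r³/μ at r = 31550 km, T = 47.26 hours = 47.26 × 3600 s = 1.70136×10^5 s: μ = 4π²r³/T² = 42831.7 km³/s².
Transfer-ellipse semi-major axis a_t = (r₁ + r₂)/2 = (4632 + 31550)/2 = 18091 km.
Circular speed at r = 4632 km: v_c = √(μ/r) = 3.0409 km/s.
Vis-viva on the transfer ellipse at r = 4632 km gives v_t = √[μ(2/r − 1/a_t)] = 4.0158 km/s.
Δv₁ = |v_t − v_c| = |4.0158 − 3.0409| = 0.9749 km/s.

Δv₁ = 974.9 m/s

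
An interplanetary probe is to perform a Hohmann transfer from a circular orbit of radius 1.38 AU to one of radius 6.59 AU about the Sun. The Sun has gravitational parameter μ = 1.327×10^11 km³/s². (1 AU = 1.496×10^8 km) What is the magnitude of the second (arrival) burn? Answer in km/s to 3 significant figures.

Δv₂ = 4.77 km/s

In km: r₁ = 1.38 × 1.496×10^8 = 2.06448×10^8 km; r₂ = 6.59 × 1.496×10^8 = 9.85864×10^8 km.
Transfer-ellipse semi-major axis a_t = (r₁ + r₂)/2 = (2.06448×10^8 + 9.85864×10^8)/2 = 5.96156×10^8 km.
On the circular orbit at r = 9.85864×10^8 km, v_c = √(μ/r) = 11.6018 km/s.
Vis-viva on the transfer ellipse at r = 9.85864×10^8 km gives v_t = √[μ(2/r − 1/a_t)] = 6.82735 km/s.
Δv₂ = |v_t − v_c| = |6.82735 − 11.6018| = 4.774 km/s.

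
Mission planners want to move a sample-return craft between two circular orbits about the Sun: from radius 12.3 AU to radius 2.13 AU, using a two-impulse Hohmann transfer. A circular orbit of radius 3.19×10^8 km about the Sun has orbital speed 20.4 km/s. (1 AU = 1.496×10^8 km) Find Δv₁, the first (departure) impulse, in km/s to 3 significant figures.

From the circular-orbit relation v² = μ/r at r = 3.19×10^8 km: μ = v²r = (20.4)² × 3.19×10^8 = 1.32755×10^11 km³/s².
In km: r₁ = 12.3 × 1.496×10^8 = 1.84008×10^9 km; r₂ = 2.13 × 1.496×10^8 = 3.18648×10^8 km.
Transfer-ellipse semi-major axis a_t = (r₁ + r₂)/2 = (1.84008×10^9 + 3.18648×10^8)/2 = 1.079364×10^9 km.
On the circular orbit at r = 1.84008×10^9 km, v_c = √(μ/r) = 8.494 km/s.
Vis-viva on the transfer ellipse at r = 1.84008×10^9 km gives v_t = √[μ(2/r − 1/a_t)] = 4.615 km/s.
Δv₁ = |v_t − v_c| = |4.615 − 8.494| = 3.879 km/s.

Δv₁ = 3.88 km/s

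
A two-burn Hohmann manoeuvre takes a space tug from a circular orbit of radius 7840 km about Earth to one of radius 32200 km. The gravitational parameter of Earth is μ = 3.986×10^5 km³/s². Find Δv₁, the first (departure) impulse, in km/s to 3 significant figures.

Transfer-ellipse semi-major axis a_t = (r₁ + r₂)/2 = (7840 + 32200)/2 = 20020 km.
Circular speed at r = 7840 km: v_c = √(μ/r) = 7.130 km/s.
Vis-viva on the transfer ellipse at r = 7840 km gives v_t = √[μ(2/r − 1/a_t)] = 9.043 km/s.
Δv₁ = |v_t − v_c| = |9.043 − 7.130| = 1.913 km/s.

Δv₁ = 1.91 km/s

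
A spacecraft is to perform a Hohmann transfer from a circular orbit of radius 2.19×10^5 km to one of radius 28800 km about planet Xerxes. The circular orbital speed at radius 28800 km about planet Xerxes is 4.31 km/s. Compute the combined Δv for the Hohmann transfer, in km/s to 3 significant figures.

Δv = 2.23 km/s

From the circular-orbit relation v² = μ/r at r = 28800 km: μ = v²r = (4.31)² × 28800 = 5.34992×10^5 km³/s².
Semi-major axis of the transfer orbit: a_t = (2.190×10^5 + 28800)/2 = 1.239×10^5 km.
At r₁ the circular-orbit speed is v₁ = √(μ/r₁) = 1.56297 km/s.
On the transfer ellipse at r₁, vis-viva gives v_a = √[μ(2/r₁ − 1/a_t)] = 0.753550 km/s.
First burn Δv₁ = |v_a − v₁| = 0.80942 km/s.
At r₂, v₂ = √(μ/r₂) = 4.3100 km/s.
Transfer-orbit speed at r₂: v_p = √[μ(2/r₂ − 1/a_t)] = 5.7301 km/s.
Second burn Δv₂ = |v₂ − v_p| = 1.4201 km/s.
Total Δv = Δv₁ + Δv₂ = 2.230 km/s.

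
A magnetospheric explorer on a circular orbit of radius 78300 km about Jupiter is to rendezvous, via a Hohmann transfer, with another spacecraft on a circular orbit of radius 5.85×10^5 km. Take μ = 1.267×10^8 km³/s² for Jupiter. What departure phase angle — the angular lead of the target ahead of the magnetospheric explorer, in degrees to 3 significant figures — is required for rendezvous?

φ = 103°

The Hohmann ellipse has a_t = (r₁ + r₂)/2 = 3.3165×10^5 km.
Transfer time t = π√(a_t³/μ) = 53310 s.
The target's mean motion on its circular orbit is ω₂ = √(μ/r₂³) = 2.516×10^-5 rad/s.
Angle swept by the target during transfer: ω₂·t = 1.341 rad = 76.83°.
Arrival is 180° from departure on the ellipse, so φ = 180° − 76.83° = 103°.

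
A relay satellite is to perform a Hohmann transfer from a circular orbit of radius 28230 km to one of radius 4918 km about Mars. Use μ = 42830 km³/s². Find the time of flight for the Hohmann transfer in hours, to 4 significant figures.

Semi-major axis of the transfer orbit: a_t = (28230 + 4918)/2 = 16574 km.
Half the transfer-orbit period gives t = π√(a_t³/μ) = 32390 s.
Converting: 32390 s ÷ 3600 s/hour = 8.997 hours.

t = 8.997 hours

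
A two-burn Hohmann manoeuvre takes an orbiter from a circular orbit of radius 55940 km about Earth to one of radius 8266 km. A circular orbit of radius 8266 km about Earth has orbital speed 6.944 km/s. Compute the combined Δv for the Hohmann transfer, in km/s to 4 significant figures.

From the circular-orbit relation v² = μ/r at r = 8266 km: μ = v²r = (6.944)² × 8266 = 3.98579×10^5 km³/s².
The Hohmann ellipse has a_t = (r₁ + r₂)/2 = 32103 km.
Circular speed at r₁: v₁ = √(μ/r₁) = √(3.98579×10^5/55940) = 2.669 km/s.
On the transfer ellipse at r₁, v² = μ(2/r − 1/a) gives v_a = √[μ(2/r₁ − 1/a_t)] = 1.354 km/s.
First burn Δv₁ = |v_a − v₁| = 1.315 km/s.
At r₂, v₂ = √(μ/r₂) = 6.944 km/s.
Transfer-orbit speed at r₂: v_p = √[μ(2/r₂ − 1/a_t)] = 9.166 km/s.
Second burn Δv₂ = |v₂ − v_p| = 2.222 km/s.
Δv = Δv₁ + Δv₂ = 1.315 + 2.222 = 3.537 km/s.

Δv = 3.537 km/s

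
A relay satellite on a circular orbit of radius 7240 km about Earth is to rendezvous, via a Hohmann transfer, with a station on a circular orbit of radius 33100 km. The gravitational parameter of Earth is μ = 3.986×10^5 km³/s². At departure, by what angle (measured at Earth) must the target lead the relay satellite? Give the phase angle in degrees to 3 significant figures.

φ = 94.4°

Transfer-ellipse semi-major axis a_t = (r₁ + r₂)/2 = (7240 + 33100)/2 = 20170 km.
The half-period of the transfer ellipse is t = π√(a_t³/μ) = 14254 s.
Target angular speed ω₂ = √(μ/r₂³) = 1.0484×10^-4 rad/s.
Angle swept by the target during transfer: ω₂·t = 1.4944 rad = 85.62°.
The relay satellite traverses 180° on the transfer ellipse, so the target must lead by 180° − 85.62° = 94.4°.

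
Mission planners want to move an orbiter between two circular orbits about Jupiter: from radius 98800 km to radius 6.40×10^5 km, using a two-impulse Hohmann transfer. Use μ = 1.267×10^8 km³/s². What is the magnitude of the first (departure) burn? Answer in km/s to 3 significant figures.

Semi-major axis of the transfer orbit: a_t = (98800 + 6.400×10^5)/2 = 3.694×10^5 km.
On the circular orbit at r = 98800 km, v_c = √(μ/r) = 35.81 km/s.
Vis-viva on the transfer ellipse at r = 98800 km gives v_t = √[μ(2/r − 1/a_t)] = 47.14 km/s.
Δv₁ = |v_t − v_c| = |47.14 − 35.81| = 11.33 km/s.

Δv₁ = 11.3 km/s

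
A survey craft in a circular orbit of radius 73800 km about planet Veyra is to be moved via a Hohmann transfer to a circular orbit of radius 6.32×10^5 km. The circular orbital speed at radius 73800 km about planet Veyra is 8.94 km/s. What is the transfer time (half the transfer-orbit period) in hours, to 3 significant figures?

From the circular-orbit relation v² = μ/r at r = 73800 km: μ = v²r = (8.94)² × 73800 = 5.89836×10^6 km³/s².
The Hohmann ellipse has a_t = (r₁ + r₂)/2 = 3.529×10^5 km.
By Kepler's third law the transfer-orbit period is T = 2π√(a_t³/μ), so t = T/2 = 2.712×10^5 s.
Converting: 2.712×10^5 s ÷ 3600 s/hour = 75.3 hours.

t = 75.3 hours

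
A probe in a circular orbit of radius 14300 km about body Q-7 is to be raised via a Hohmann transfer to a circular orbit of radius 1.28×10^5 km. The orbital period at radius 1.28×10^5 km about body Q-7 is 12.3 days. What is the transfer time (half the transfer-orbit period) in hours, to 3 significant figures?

From Kepler's third law T² = 4π²r³/μ at r = 1.28×10^5 km, T = 12.3 days = 12.3 × 86400 s = 1.06272×10^6 s: μ = 4π²r³/T² = 73308.1 km³/s².
The Hohmann ellipse has a_t = (r₁ + r₂)/2 = 71150 km.
Transfer time t = π√(a_t³/μ) = π√((71150)³ / 73308.1) = 2.202×10^5 s.
Converting: 2.202×10^5 s ÷ 3600 s/hour = 61.2 hours.

t = 61.2 hours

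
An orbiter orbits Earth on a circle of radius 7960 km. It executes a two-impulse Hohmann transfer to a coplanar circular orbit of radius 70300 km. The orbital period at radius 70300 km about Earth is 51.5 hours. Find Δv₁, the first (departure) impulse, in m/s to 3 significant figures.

From Kepler's third law T² = 4π²r³/μ at r = 70300 km, T = 51.5 hours = 51.5 × 3600 s = 1.854×10^5 s: μ = 4π²r³/T² = 3.99031×10^5 km³/s².
Transfer-ellipse semi-major axis a_t = (r₁ + r₂)/2 = (7960 + 70300)/2 = 39130 km.
On the circular orbit at r = 7960 km, v_c = √(μ/r) = 7.080 km/s.
Vis-viva on the transfer ellipse at r = 7960 km gives v_t = √[μ(2/r − 1/a_t)] = 9.490 km/s.
Δv₁ = |v_t − v_c| = |9.490 − 7.080| = 2.410 km/s.

Δv₁ = 2410 m/s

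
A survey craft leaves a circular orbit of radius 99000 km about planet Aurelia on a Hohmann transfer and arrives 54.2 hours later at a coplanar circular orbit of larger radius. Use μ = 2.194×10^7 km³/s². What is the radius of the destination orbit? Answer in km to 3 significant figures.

Transfer time t = 54.2 hours = 1.9512×10^5 s, and t = π√(a_t³/μ).
So a_t = (μ t²/π²)^(1/3) = (2.194×10^7 × (1.9512×10^5)² / π²)^(1/3) = 4.3905×10^5 km.
Since a_t = (r₁ + r₂)/2, r₂ = 2a_t − r₁ = 2×4.3905×10^5 − 99000 = 7.791×10^5 km.

r₂ = 7.79×10^5 km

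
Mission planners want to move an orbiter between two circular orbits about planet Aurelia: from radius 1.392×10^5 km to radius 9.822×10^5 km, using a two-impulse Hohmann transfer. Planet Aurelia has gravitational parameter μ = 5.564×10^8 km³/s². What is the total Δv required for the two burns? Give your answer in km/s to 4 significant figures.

The Hohmann ellipse has a_t = (r₁ + r₂)/2 = 5.607×10^5 km.
At r₁ the circular-orbit speed is v₁ = √(μ/r₁) = 63.2228 km/s.
Transfer-orbit speed at r₁ (vis-viva): v_p = √[μ(2/r₁ − 1/a_t)] = 83.6775 km/s.
First burn Δv₁ = |v_p − v₁| = 20.455 km/s.
At r₂, v₂ = √(μ/r₂) = 23.801 km/s.
Transfer-orbit speed at r₂: v_a = √[μ(2/r₂ − 1/a_t)] = 11.859 km/s.
Second burn Δv₂ = |v₂ − v_a| = 11.942 km/s.
Δv = Δv₁ + Δv₂ = 20.455 + 11.942 = 32.40 km/s.

Δv = 32.40 km/s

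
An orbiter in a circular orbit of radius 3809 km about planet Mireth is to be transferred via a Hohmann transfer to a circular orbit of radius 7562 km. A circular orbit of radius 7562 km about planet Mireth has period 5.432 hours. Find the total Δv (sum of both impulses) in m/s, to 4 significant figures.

Δv = 965.7 m/s

From Kepler's third law T² = 4π²r³/μ at r = 7562 km, T = 5.432 hours = 5.432 × 3600 s = 19555.2 s: μ = 4π²r³/T² = 44642.2 km³/s².
The Hohmann ellipse has a_t = (r₁ + r₂)/2 = 5685.5 km.
At r₁ the circular-orbit speed is v₁ = √(μ/r₁) = 3.4235 km/s.
On the transfer ellipse at r₁, v² = μ(2/r − 1/a) gives v_p = √[μ(2/r₁ − 1/a_t)] = 3.9482 km/s.
First burn Δv₁ = |v_p − v₁| = 0.5247 km/s.
At r₂, v₂ = √(μ/r₂) = 2.430 km/s.
Transfer-orbit speed at r₂: v_a = √[μ(2/r₂ − 1/a_t)] = 1.989 km/s.
Second burn Δv₂ = |v₂ − v_a| = 0.4410 km/s.
Δv = Δv₁ + Δv₂ = 0.5247 + 0.4410 = 0.9657 km/s.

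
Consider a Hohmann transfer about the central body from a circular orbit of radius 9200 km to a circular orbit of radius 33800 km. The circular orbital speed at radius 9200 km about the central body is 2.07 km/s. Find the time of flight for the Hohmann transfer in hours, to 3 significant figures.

From the circular-orbit relation v² = μ/r at r = 9200 km: μ = v²r = (2.07)² × 9200 = 39421.1 km³/s².
Semi-major axis of the transfer orbit: a_t = (9200 + 33800)/2 = 21500 km.
Half the transfer-orbit period gives t = π√(a_t³/μ) = 49880 s.
Converting: 49880 s ÷ 3600 s/hour = 13.9 hours.

t = 13.9 hours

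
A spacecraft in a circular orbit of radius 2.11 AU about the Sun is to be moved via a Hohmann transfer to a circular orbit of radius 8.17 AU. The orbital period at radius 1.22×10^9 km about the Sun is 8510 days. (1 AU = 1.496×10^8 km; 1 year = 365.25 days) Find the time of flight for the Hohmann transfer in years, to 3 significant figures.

t = 5.83 years

From Kepler's third law T² = 4π²r³/μ at r = 1.22×10^9 km, T = 8510 days = 8510 × 86400 s = 7.35264×10^8 s: μ = 4π²r³/T² = 1.32603×10^11 km³/s².
In km: r₁ = 2.11 × 1.496×10^8 = 3.15656×10^8 km; r₂ = 8.17 × 1.496×10^8 = 1.222232×10^9 km.
Semi-major axis of the transfer orbit: a_t = (3.15656×10^8 + 1.222232×10^9)/2 = 7.68944×10^8 km.
By Kepler's third law the transfer-orbit period is T = 2π√(a_t³/μ), so t = T/2 = 1.840×10^8 s.
Converting: 1.840×10^8 s ÷ 3.15576×10^7 s/year (365.25 × 86400) = 5.83 years.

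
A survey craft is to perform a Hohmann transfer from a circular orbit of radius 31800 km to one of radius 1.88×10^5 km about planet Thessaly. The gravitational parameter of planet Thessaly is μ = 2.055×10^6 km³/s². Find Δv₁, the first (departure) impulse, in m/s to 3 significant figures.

Semi-major axis of the transfer orbit: a_t = (31800 + 1.880×10^5)/2 = 1.099×10^5 km.
On the circular orbit at r = 31800 km, v_c = √(μ/r) = 8.0388 km/s.
Transfer-orbit speed at the same r (vis-viva, a = a_t): v_t = √[μ(2/r − 1/a_t)] = 10.514 km/s.
Δv₁ = |v_t − v_c| = |10.514 − 8.0388| = 2.475 km/s.

Δv₁ = 2480 m/s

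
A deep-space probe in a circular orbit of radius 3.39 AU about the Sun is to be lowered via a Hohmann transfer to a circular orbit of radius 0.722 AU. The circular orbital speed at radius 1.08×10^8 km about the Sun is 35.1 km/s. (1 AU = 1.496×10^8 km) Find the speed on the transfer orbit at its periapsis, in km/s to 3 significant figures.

From the circular-orbit relation v² = μ/r at r = 1.08×10^8 km: μ = v²r = (35.1)² × 1.08×10^8 = 1.33057×10^11 km³/s².
In km: r₁ = 3.39 × 1.496×10^8 = 5.07144×10^8 km; r₂ = 0.722 × 1.496×10^8 = 1.080112×10^8 km.
Semi-major axis of the transfer orbit: a_t = (5.07144×10^8 + 1.080112×10^8)/2 = 3.075776×10^8 km.
The periapsis of the transfer ellipse is at r = 1.080112×10^8 km.
Vis-viva: v = √[μ(2/r − 1/a_t)] = √[1.33057×10^11 × (2/1.080112×10^8 − 1/3.075776×10^8)] = 45.07 km/s.

v = 45.1 km/s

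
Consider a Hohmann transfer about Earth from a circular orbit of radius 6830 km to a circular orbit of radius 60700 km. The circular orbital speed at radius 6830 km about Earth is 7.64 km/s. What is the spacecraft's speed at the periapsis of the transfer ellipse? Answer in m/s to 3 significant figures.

v = 10200 m/s

From the circular-orbit relation v² = μ/r at r = 6830 km: μ = v²r = (7.64)² × 6830 = 3.98664×10^5 km³/s².
Semi-major axis of the transfer orbit: a_t = (6830 + 60700)/2 = 33765 km.
The periapsis of the transfer ellipse is at r = 6830 km.
Applying v² = μ(2/r − 1/a_t): v = 10.24 km/s.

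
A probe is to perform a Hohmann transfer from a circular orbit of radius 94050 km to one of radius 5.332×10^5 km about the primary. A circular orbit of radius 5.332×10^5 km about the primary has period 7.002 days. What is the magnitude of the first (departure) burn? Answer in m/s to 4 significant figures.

From Kepler's third law T² = 4π²r³/μ at r = 5.332×10^5 km, T = 7.002 days = 7.002 × 86400 s = 6.049728×10^5 s: μ = 4π²r³/T² = 1.63515×10^7 km³/s².
Semi-major axis of the transfer orbit: a_t = (94050 + 5.332×10^5)/2 = 3.13625×10^5 km.
Circular speed at r = 94050 km: v_c = √(μ/r) = 13.186 km/s.
Vis-viva on the transfer ellipse at r = 94050 km gives v_t = √[μ(2/r − 1/a_t)] = 17.193 km/s.
Δv₁ = |v_t − v_c| = |17.193 − 13.186| = 4.007 km/s.

Δv₁ = 4007 m/s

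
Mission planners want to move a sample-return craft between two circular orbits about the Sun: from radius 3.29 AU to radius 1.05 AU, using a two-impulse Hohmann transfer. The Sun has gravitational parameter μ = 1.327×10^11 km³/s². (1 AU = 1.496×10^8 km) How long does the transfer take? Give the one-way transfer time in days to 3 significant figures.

t = 584 days

In km: r₁ = 3.29 × 1.496×10^8 = 4.92184×10^8 km; r₂ = 1.05 × 1.496×10^8 = 1.5708×10^8 km.
Transfer-ellipse semi-major axis a_t = (r₁ + r₂)/2 = (4.92184×10^8 + 1.5708×10^8)/2 = 3.24632×10^8 km.
By Kepler's third law the transfer-orbit period is T = 2π√(a_t³/μ), so t = T/2 = 5.044×10^7 s.
Converting: 5.044×10^7 s ÷ 86400 s/day = 584 days.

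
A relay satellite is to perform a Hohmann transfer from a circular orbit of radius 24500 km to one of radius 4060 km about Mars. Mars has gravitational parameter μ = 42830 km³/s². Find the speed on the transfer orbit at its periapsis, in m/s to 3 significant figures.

Transfer-ellipse semi-major axis a_t = (r₁ + r₂)/2 = (24500 + 4060)/2 = 14280 km.
The periapsis of the transfer ellipse is at r = 4060 km.
Vis-viva: v = √[μ(2/r − 1/a_t)] = √[42830 × (2/4060 − 1/14280)] = 4.254 km/s.

v = 4250 m/s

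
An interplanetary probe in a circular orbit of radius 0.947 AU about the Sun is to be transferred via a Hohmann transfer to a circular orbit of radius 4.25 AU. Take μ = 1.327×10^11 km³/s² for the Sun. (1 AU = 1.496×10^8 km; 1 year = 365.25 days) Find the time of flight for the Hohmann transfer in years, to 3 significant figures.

t = 2.09 years

In km: r₁ = 0.947 × 1.496×10^8 = 1.416712×10^8 km; r₂ = 4.25 × 1.496×10^8 = 6.358×10^8 km.
Semi-major axis of the transfer orbit: a_t = (1.416712×10^8 + 6.358×10^8)/2 = 3.887356×10^8 km.
By Kepler's third law the transfer-orbit period is T = 2π√(a_t³/μ), so t = T/2 = 6.610×10^7 s.
Converting: 6.610×10^7 s ÷ 3.15576×10^7 s/year (365.25 × 86400) = 2.09 years.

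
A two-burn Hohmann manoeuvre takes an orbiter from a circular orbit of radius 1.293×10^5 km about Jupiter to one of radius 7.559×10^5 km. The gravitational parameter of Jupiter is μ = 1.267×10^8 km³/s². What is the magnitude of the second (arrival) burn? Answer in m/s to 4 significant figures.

Semi-major axis of the transfer orbit: a_t = (1.293×10^5 + 7.559×10^5)/2 = 4.426×10^5 km.
Circular speed at r = 7.559×10^5 km: v_c = √(μ/r) = 12.947 km/s.
Vis-viva on the transfer ellipse at r = 7.559×10^5 km gives v_t = √[μ(2/r − 1/a_t)] = 6.9976 km/s.
Δv₂ = |v_t − v_c| = |6.9976 − 12.947| = 5.949 km/s.

Δv₂ = 5949 m/s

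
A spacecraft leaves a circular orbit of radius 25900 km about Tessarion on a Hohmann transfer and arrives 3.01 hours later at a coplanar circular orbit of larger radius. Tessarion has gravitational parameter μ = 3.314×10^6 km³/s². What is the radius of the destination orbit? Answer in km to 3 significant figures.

Transfer time t = 3.01 hours = 10836 s, and t = π√(a_t³/μ).
So a_t = (μ t²/π²)^(1/3) = (3.314×10^6 × (10836)² / π²)^(1/3) = 34035 km.
Since a_t = (r₁ + r₂)/2, r₂ = 2a_t − r₁ = 2×34035 − 25900 = 42170 km.

r₂ = 42200 km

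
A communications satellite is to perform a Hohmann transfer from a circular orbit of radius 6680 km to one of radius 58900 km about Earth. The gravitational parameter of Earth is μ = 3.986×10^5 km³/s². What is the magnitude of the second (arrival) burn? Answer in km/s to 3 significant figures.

The Hohmann ellipse has a_t = (r₁ + r₂)/2 = 32790 km.
On the circular orbit at r = 58900 km, v_c = √(μ/r) = 2.601 km/s.
Transfer-orbit speed at the same r (vis-viva, a = a_t): v_t = √[μ(2/r − 1/a_t)] = 1.174 km/s.
Δv₂ = |v_t − v_c| = |1.174 − 2.601| = 1.427 km/s.

Δv₂ = 1.43 km/s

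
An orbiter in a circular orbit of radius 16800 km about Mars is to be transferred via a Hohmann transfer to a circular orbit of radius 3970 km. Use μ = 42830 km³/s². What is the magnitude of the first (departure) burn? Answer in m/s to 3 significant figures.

Transfer-ellipse semi-major axis a_t = (r₁ + r₂)/2 = (16800 + 3970)/2 = 10385 km.
On the circular orbit at r = 16800 km, v_c = √(μ/r) = 1.5967 km/s.
Vis-viva on the transfer ellipse at r = 16800 km gives v_t = √[μ(2/r − 1/a_t)] = 0.98721 km/s.
Δv₁ = |v_t − v_c| = |0.98721 − 1.5967| = 0.6095 km/s.

Δv₁ = 609 m/s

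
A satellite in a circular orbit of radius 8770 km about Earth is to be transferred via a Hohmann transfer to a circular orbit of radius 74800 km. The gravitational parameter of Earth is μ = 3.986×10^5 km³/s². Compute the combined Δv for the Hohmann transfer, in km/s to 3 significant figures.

Δv = 3.53 km/s

Semi-major axis of the transfer orbit: a_t = (8770 + 74800)/2 = 41785 km.
Circular speed at r₁: v₁ = √(μ/r₁) = √(3.986×10^5/8770) = 6.742 km/s.
Transfer-orbit speed at r₁ (vis-viva equation): v_p = √[μ(2/r₁ − 1/a_t)] = 9.020 km/s.
First burn Δv₁ = |v_p − v₁| = 2.278 km/s.
At r₂, v₂ = √(μ/r₂) = 2.3084 km/s.
Transfer-orbit speed at r₂: v_a = √[μ(2/r₂ − 1/a_t)] = 1.0576 km/s.
Second burn Δv₂ = |v₂ − v_a| = 1.251 km/s.
Total Δv = Δv₁ + Δv₂ = 3.529 km/s.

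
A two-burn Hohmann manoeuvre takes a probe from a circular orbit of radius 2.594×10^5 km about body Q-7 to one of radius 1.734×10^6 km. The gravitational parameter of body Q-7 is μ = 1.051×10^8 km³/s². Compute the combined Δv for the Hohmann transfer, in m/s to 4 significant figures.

Δv = 10230 m/s

The Hohmann ellipse has a_t = (r₁ + r₂)/2 = 9.967×10^5 km.
Circular speed at r₁: v₁ = √(μ/r₁) = √(1.051×10^8/2.594×10^5) = 20.1287 km/s.
Transfer-orbit speed at r₁ (vis-viva): v_p = √[μ(2/r₁ − 1/a_t)] = 26.5496 km/s.
First burn Δv₁ = |v_p − v₁| = 6.4209 km/s.
Circular speed at r₂: v₂ = √(μ/r₂) = 7.7853 km/s.
Transfer-orbit speed at r₂: v_a = √[μ(2/r₂ − 1/a_t)] = 3.9717 km/s.
Second burn Δv₂ = |v₂ − v_a| = 3.8136 km/s.
Δv = Δv₁ + Δv₂ = 6.4209 + 3.8136 = 10.23 km/s.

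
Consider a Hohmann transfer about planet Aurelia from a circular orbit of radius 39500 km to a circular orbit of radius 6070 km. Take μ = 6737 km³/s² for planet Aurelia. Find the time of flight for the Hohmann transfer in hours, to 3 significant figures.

t = 36.6 hours

Transfer-ellipse semi-major axis a_t = (r₁ + r₂)/2 = (39500 + 6070)/2 = 22785 km.
Transfer time t = π√(a_t³/μ) = π√((22785)³ / 6737) = 1.316×10^5 s.
Converting: 1.316×10^5 s ÷ 3600 s/hour = 36.6 hours.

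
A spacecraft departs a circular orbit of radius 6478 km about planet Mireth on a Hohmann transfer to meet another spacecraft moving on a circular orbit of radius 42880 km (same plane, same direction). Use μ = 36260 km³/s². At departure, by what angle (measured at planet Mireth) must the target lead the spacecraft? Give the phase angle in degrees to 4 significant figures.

The Hohmann ellipse has a_t = (r₁ + r₂)/2 = 24679 km.
The half-period of the transfer ellipse is t = π√(a_t³/μ) = 63963 s.
Target angular speed ω₂ = √(μ/r₂³) = 2.1445×10^-5 rad/s.
Angle swept by the target during transfer: ω₂·t = 1.3717 rad = 78.59°.
Arrival is 180° from departure on the ellipse, so φ = 180° − 78.59° = 101.4°.

φ = 101.4°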